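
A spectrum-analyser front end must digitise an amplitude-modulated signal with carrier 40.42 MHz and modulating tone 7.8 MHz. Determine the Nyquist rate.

96.44 MHz

AM sidebands sit at fc ± fm = 32.62 MHz and 48.22 MHz.
Highest-frequency component: 48.22 MHz.
Nyquist rate = 2 × 48.22 MHz = 96.44 MHz.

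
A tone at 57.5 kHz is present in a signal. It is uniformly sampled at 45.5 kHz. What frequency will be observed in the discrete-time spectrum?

57.5 kHz mod fs = 12 kHz.
12 kHz ≤ fs/2 = 22.75 kHz, appears at 12 kHz.

12 kHz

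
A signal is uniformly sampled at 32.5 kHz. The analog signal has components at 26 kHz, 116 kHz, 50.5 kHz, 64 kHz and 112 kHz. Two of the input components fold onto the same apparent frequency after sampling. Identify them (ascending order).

50.5 kHz, 112 kHz

fs/2 = 16.25 kHz.
26 kHz > fs/2 = 16.25 kHz, folds to fs − 26 kHz = 6.5 kHz.
116 kHz mod fs = 18.5 kHz.
18.5 kHz > fs/2 = 16.25 kHz, folds to fs − 18.5 kHz = 14 kHz.
50.5 kHz mod fs = 18 kHz.
18 kHz > fs/2 = 16.25 kHz, folds to fs − 18 kHz = 14.5 kHz.
64 kHz mod fs = 31.5 kHz.
31.5 kHz > fs/2 = 16.25 kHz, folds to fs − 31.5 kHz = 1 kHz.
112 kHz mod fs = 14.5 kHz.
14.5 kHz ≤ fs/2 = 16.25 kHz, appears at 14.5 kHz.
50.5 kHz and 112 kHz both map to 14.5 kHz.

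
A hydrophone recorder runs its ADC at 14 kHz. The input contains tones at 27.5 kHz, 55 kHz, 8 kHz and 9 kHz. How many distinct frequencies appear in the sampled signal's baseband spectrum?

4

fs/2 = 7 kHz.
27.5 kHz mod fs = 13.5 kHz.
13.5 kHz > fs/2 = 7 kHz, folds to fs − 13.5 kHz = 0.5 kHz.
55 kHz mod fs = 13 kHz.
13 kHz > fs/2 = 7 kHz, folds to fs − 13 kHz = 1 kHz.
8 kHz > fs/2 = 7 kHz, folds to fs − 8 kHz = 6 kHz.
9 kHz > fs/2 = 7 kHz, folds to fs − 9 kHz = 5 kHz.
Distinct values: {0.5 kHz, 1 kHz, 5 kHz, 6 kHz} → 4.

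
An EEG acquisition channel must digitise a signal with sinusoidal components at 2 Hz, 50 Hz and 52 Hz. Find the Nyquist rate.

104 Hz

Highest-frequency component: 52 Hz.
Nyquist rate = 2 × 52 Hz = 104 Hz.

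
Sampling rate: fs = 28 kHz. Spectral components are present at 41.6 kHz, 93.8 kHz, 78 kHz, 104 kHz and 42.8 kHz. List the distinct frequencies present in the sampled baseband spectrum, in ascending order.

6 kHz, 8 kHz, 9.8 kHz, 13.2 kHz, 13.6 kHz

fs/2 = 14 kHz.
41.6 kHz mod fs = 13.6 kHz.
13.6 kHz ≤ fs/2 = 14 kHz, appears at 13.6 kHz.
93.8 kHz mod fs = 9.8 kHz.
9.8 kHz ≤ fs/2 = 14 kHz, appears at 9.8 kHz.
78 kHz mod fs = 22 kHz.
22 kHz > fs/2 = 14 kHz, folds to fs − 22 kHz = 6 kHz.
104 kHz mod fs = 20 kHz.
20 kHz > fs/2 = 14 kHz, folds to fs − 20 kHz = 8 kHz.
42.8 kHz mod fs = 14.8 kHz.
14.8 kHz > fs/2 = 14 kHz, folds to fs − 14.8 kHz = 13.2 kHz.
Distinct values: {6 kHz, 8 kHz, 9.8 kHz, 13.2 kHz, 13.6 kHz}.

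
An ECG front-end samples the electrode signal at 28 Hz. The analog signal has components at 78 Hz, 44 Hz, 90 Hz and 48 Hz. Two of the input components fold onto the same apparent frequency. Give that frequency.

6 Hz

fs/2 = 14 Hz.
78 Hz mod fs = 22 Hz.
22 Hz > fs/2 = 14 Hz, folds to fs − 22 Hz = 6 Hz.
44 Hz mod fs = 16 Hz.
16 Hz > fs/2 = 14 Hz, folds to fs − 16 Hz = 12 Hz.
90 Hz mod fs = 6 Hz.
6 Hz ≤ fs/2 = 14 Hz, appears at 6 Hz.
48 Hz mod fs = 20 Hz.
20 Hz > fs/2 = 14 Hz, folds to fs − 20 Hz = 8 Hz.
78 Hz and 90 Hz both map to 6 Hz.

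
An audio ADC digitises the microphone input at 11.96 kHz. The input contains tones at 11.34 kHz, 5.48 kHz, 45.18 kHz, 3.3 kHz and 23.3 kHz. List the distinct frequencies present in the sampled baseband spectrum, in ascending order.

0.62 kHz, 2.66 kHz, 3.3 kHz, 5.48 kHz

fs/2 = 5.98 kHz.
11.34 kHz > fs/2 = 5.98 kHz, folds to fs − 11.34 kHz = 0.62 kHz.
5.48 kHz ≤ fs/2 = 5.98 kHz, passes unchanged.
45.18 kHz mod fs = 9.3 kHz.
9.3 kHz > fs/2 = 5.98 kHz, folds to fs − 9.3 kHz = 2.66 kHz.
3.3 kHz ≤ fs/2 = 5.98 kHz, passes unchanged.
23.3 kHz mod fs = 11.34 kHz.
11.34 kHz > fs/2 = 5.98 kHz, folds to fs − 11.34 kHz = 0.62 kHz.
Distinct values: {0.62 kHz, 2.66 kHz, 3.3 kHz, 5.48 kHz}.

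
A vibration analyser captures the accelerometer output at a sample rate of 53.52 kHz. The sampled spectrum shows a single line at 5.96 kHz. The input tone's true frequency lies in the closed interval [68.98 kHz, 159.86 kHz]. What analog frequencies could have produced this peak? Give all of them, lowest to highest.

Frequencies that alias to 5.96 kHz are k·fs ± 5.96 kHz for integer k ≥ 0.
k=0: 5.96 kHz.
k=1: 47.56 kHz, 59.48 kHz.
k=2: 101.08 kHz, 113 kHz.
k=3: 154.6 kHz, 166.52 kHz.
k=4: 208.12 kHz, 220.04 kHz.
Within [68.98 kHz, 159.86 kHz]: 101.08 kHz, 113 kHz, 154.6 kHz.

101.08 kHz, 113 kHz, 154.6 kHz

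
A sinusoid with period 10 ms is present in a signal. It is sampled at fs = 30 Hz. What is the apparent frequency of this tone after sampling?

T = 10 ms → f = 1/T = 100 Hz.
100 Hz mod fs = 10 Hz.
10 Hz ≤ fs/2 = 15 Hz, appears at 10 Hz.

10 Hz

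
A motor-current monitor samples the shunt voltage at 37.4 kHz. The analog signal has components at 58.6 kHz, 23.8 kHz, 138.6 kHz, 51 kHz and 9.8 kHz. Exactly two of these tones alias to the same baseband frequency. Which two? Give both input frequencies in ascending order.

23.8 kHz, 51 kHz

fs/2 = 18.7 kHz.
58.6 kHz mod fs = 21.2 kHz.
21.2 kHz > fs/2 = 18.7 kHz, folds to fs − 21.2 kHz = 16.2 kHz.
23.8 kHz > fs/2 = 18.7 kHz, folds to fs − 23.8 kHz = 13.6 kHz.
138.6 kHz mod fs = 26.4 kHz.
26.4 kHz > fs/2 = 18.7 kHz, folds to fs − 26.4 kHz = 11 kHz.
51 kHz mod fs = 13.6 kHz.
13.6 kHz ≤ fs/2 = 18.7 kHz, appears at 13.6 kHz.
9.8 kHz ≤ fs/2 = 18.7 kHz, passes unchanged.
23.8 kHz and 51 kHz both map to 13.6 kHz.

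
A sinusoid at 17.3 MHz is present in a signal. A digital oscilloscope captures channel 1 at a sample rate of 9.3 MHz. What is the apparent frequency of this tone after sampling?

1.3 MHz

17.3 MHz mod fs = 8 MHz.
8 MHz > fs/2 = 4.65 MHz, folds to fs − 8 MHz = 1.3 MHz.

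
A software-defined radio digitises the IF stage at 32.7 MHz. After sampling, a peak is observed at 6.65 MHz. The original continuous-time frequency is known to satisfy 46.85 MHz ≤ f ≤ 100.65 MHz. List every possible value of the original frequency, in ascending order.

58.75 MHz, 72.05 MHz, 91.45 MHz

Frequencies that alias to 6.65 MHz are k·fs ± 6.65 MHz for integer k ≥ 0.
k=0: 6.65 MHz.
k=1: 26.05 MHz, 39.35 MHz.
k=2: 58.75 MHz, 72.05 MHz.
k=3: 91.45 MHz, 104.75 MHz.
k=4: 124.15 MHz, 137.45 MHz.
Within [46.85 MHz, 100.65 MHz]: 58.75 MHz, 72.05 MHz, 91.45 MHz.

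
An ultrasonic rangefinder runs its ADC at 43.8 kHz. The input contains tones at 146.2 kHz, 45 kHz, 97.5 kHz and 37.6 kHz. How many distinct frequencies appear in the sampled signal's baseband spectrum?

4

fs/2 = 21.9 kHz.
146.2 kHz mod fs = 14.8 kHz.
14.8 kHz ≤ fs/2 = 21.9 kHz, appears at 14.8 kHz.
45 kHz mod fs = 1.2 kHz.
1.2 kHz ≤ fs/2 = 21.9 kHz, appears at 1.2 kHz.
97.5 kHz mod fs = 9.9 kHz.
9.9 kHz ≤ fs/2 = 21.9 kHz, appears at 9.9 kHz.
37.6 kHz > fs/2 = 21.9 kHz, folds to fs − 37.6 kHz = 6.2 kHz.
Distinct values: {1.2 kHz, 6.2 kHz, 9.9 kHz, 14.8 kHz} → 4.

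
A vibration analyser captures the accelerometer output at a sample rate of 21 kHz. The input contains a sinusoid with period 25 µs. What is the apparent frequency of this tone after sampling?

T = 25 µs → f = 1/T = 40 kHz.
40 kHz mod fs = 19 kHz.
19 kHz > fs/2 = 10.5 kHz, folds to fs − 19 kHz = 2 kHz.

2 kHz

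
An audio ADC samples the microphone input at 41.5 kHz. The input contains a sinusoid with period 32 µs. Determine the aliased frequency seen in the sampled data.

T = 32 µs → f = 1/T = 31.25 kHz.
31.25 kHz > fs/2 = 20.75 kHz, folds to fs − 31.25 kHz = 10.25 kHz.

10.25 kHz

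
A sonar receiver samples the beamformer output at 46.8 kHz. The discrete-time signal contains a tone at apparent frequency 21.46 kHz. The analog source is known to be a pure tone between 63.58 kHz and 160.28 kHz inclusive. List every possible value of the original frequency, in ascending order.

68.26 kHz, 72.14 kHz, 115.06 kHz, 118.94 kHz

Frequencies that alias to 21.46 kHz are k·fs ± 21.46 kHz for integer k ≥ 0.
k=0: 21.46 kHz.
k=1: 25.34 kHz, 68.26 kHz.
k=2: 72.14 kHz, 115.06 kHz.
k=3: 118.94 kHz, 161.86 kHz.
k=4: 165.74 kHz, 208.66 kHz.
Within [63.58 kHz, 160.28 kHz]: 68.26 kHz, 72.14 kHz, 115.06 kHz, 118.94 kHz.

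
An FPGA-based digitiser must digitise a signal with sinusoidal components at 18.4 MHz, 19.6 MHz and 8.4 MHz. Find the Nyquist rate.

Highest-frequency component: 19.6 MHz.
Nyquist rate = 2 × 19.6 MHz = 39.2 MHz.

39.2 MHz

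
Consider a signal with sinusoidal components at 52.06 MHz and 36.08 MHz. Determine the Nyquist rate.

104.12 MHz

Highest-frequency component: 52.06 MHz.
Nyquist rate = 2 × 52.06 MHz = 104.12 MHz.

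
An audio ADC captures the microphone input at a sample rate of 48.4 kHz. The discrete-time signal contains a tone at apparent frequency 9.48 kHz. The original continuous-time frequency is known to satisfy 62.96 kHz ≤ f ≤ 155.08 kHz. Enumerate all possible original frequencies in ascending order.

Frequencies that alias to 9.48 kHz are k·fs ± 9.48 kHz for integer k ≥ 0.
k=0: 9.48 kHz.
k=1: 38.92 kHz, 57.88 kHz.
k=2: 87.32 kHz, 106.28 kHz.
k=3: 135.72 kHz, 154.68 kHz.
k=4: 184.12 kHz, 203.08 kHz.
Within [62.96 kHz, 155.08 kHz]: 87.32 kHz, 106.28 kHz, 135.72 kHz, 154.68 kHz.

87.32 kHz, 106.28 kHz, 135.72 kHz, 154.68 kHz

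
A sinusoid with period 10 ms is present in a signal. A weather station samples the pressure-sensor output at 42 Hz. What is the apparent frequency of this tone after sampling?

16 Hz

T = 10 ms → f = 1/T = 100 Hz.
100 Hz mod fs = 16 Hz.
16 Hz ≤ fs/2 = 21 Hz, appears at 16 Hz.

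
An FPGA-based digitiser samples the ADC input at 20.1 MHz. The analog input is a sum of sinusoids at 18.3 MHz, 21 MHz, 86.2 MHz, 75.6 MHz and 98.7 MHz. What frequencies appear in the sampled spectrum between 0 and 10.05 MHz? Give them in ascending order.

0.9 MHz, 1.8 MHz, 4.8 MHz, 5.8 MHz

fs/2 = 10.05 MHz.
18.3 MHz > fs/2 = 10.05 MHz, folds to fs − 18.3 MHz = 1.8 MHz.
21 MHz mod fs = 0.9 MHz.
0.9 MHz ≤ fs/2 = 10.05 MHz, appears at 0.9 MHz.
86.2 MHz mod fs = 5.8 MHz.
5.8 MHz ≤ fs/2 = 10.05 MHz, appears at 5.8 MHz.
75.6 MHz mod fs = 15.3 MHz.
15.3 MHz > fs/2 = 10.05 MHz, folds to fs − 15.3 MHz = 4.8 MHz.
98.7 MHz mod fs = 18.3 MHz.
18.3 MHz > fs/2 = 10.05 MHz, folds to fs − 18.3 MHz = 1.8 MHz.
Distinct values: {0.9 MHz, 1.8 MHz, 4.8 MHz, 5.8 MHz}.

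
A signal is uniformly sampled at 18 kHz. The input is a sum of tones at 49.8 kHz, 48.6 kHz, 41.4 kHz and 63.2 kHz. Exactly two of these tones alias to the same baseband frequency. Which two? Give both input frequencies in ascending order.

fs/2 = 9 kHz.
49.8 kHz mod fs = 13.8 kHz.
13.8 kHz > fs/2 = 9 kHz, folds to fs − 13.8 kHz = 4.2 kHz.
48.6 kHz mod fs = 12.6 kHz.
12.6 kHz > fs/2 = 9 kHz, folds to fs − 12.6 kHz = 5.4 kHz.
41.4 kHz mod fs = 5.4 kHz.
5.4 kHz ≤ fs/2 = 9 kHz, appears at 5.4 kHz.
63.2 kHz mod fs = 9.2 kHz.
9.2 kHz > fs/2 = 9 kHz, folds to fs − 9.2 kHz = 8.8 kHz.
41.4 kHz and 48.6 kHz both map to 5.4 kHz.

41.4 kHz, 48.6 kHz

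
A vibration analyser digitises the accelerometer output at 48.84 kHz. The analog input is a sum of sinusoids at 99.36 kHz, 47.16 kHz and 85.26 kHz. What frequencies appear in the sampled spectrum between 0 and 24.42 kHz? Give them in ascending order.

fs/2 = 24.42 kHz.
99.36 kHz mod fs = 1.68 kHz.
1.68 kHz ≤ fs/2 = 24.42 kHz, appears at 1.68 kHz.
47.16 kHz > fs/2 = 24.42 kHz, folds to fs − 47.16 kHz = 1.68 kHz.
85.26 kHz mod fs = 36.42 kHz.
36.42 kHz > fs/2 = 24.42 kHz, folds to fs − 36.42 kHz = 12.42 kHz.
Distinct values: {1.68 kHz, 12.42 kHz}.

1.68 kHz, 12.42 kHz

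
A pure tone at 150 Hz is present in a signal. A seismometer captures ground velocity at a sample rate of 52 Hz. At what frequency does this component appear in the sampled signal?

150 Hz mod fs = 46 Hz.
46 Hz > fs/2 = 26 Hz, folds to fs − 46 Hz = 6 Hz.

6 Hz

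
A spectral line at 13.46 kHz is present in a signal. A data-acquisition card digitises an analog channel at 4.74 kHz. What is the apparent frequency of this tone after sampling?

0.76 kHz

13.46 kHz mod fs = 3.98 kHz.
3.98 kHz > fs/2 = 2.37 kHz, folds to fs − 3.98 kHz = 0.76 kHz.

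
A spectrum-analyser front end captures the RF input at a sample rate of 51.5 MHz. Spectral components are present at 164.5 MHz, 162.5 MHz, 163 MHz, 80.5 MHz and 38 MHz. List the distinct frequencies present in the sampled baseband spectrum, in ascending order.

fs/2 = 25.75 MHz.
164.5 MHz mod fs = 10 MHz.
10 MHz ≤ fs/2 = 25.75 MHz, appears at 10 MHz.
162.5 MHz mod fs = 8 MHz.
8 MHz ≤ fs/2 = 25.75 MHz, appears at 8 MHz.
163 MHz mod fs = 8.5 MHz.
8.5 MHz ≤ fs/2 = 25.75 MHz, appears at 8.5 MHz.
80.5 MHz mod fs = 29 MHz.
29 MHz > fs/2 = 25.75 MHz, folds to fs − 29 MHz = 22.5 MHz.
38 MHz > fs/2 = 25.75 MHz, folds to fs − 38 MHz = 13.5 MHz.
Distinct values: {8 MHz, 8.5 MHz, 10 MHz, 13.5 MHz, 22.5 MHz}.

8 MHz, 8.5 MHz, 10 MHz, 13.5 MHz, 22.5 MHz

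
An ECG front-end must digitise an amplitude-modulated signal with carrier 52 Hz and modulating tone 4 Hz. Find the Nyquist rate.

AM sidebands sit at fc ± fm = 48 Hz and 56 Hz.
Highest-frequency component: 56 Hz.
Nyquist rate = 2 × 56 Hz = 112 Hz.

112 Hz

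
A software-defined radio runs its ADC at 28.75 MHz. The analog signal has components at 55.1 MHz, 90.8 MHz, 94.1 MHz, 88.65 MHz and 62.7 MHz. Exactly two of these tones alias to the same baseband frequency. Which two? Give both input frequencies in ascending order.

55.1 MHz, 88.65 MHz

fs/2 = 14.375 MHz.
55.1 MHz mod fs = 26.35 MHz.
26.35 MHz > fs/2 = 14.375 MHz, folds to fs − 26.35 MHz = 2.4 MHz.
90.8 MHz mod fs = 4.55 MHz.
4.55 MHz ≤ fs/2 = 14.375 MHz, appears at 4.55 MHz.
94.1 MHz mod fs = 7.85 MHz.
7.85 MHz ≤ fs/2 = 14.375 MHz, appears at 7.85 MHz.
88.65 MHz mod fs = 2.4 MHz.
2.4 MHz ≤ fs/2 = 14.375 MHz, appears at 2.4 MHz.
62.7 MHz mod fs = 5.2 MHz.
5.2 MHz ≤ fs/2 = 14.375 MHz, appears at 5.2 MHz.
55.1 MHz and 88.65 MHz both map to 2.4 MHz.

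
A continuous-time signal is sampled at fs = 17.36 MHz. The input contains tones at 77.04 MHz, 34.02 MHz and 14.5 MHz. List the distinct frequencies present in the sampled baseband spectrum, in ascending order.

0.7 MHz, 2.86 MHz, 7.6 MHz

fs/2 = 8.68 MHz.
77.04 MHz mod fs = 7.6 MHz.
7.6 MHz ≤ fs/2 = 8.68 MHz, appears at 7.6 MHz.
34.02 MHz mod fs = 16.66 MHz.
16.66 MHz > fs/2 = 8.68 MHz, folds to fs − 16.66 MHz = 0.7 MHz.
14.5 MHz > fs/2 = 8.68 MHz, folds to fs − 14.5 MHz = 2.86 MHz.
Distinct values: {0.7 MHz, 2.86 MHz, 7.6 MHz}.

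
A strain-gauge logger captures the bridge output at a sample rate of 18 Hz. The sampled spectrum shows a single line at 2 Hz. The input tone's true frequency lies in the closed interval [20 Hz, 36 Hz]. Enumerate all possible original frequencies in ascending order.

Frequencies that alias to 2 Hz are k·fs ± 2 Hz for integer k ≥ 0.
k=0: 2 Hz.
k=1: 16 Hz, 20 Hz.
k=2: 34 Hz, 38 Hz.
k=3: 52 Hz, 56 Hz.
Within [20 Hz, 36 Hz]: 20 Hz, 34 Hz.

20 Hz, 34 Hz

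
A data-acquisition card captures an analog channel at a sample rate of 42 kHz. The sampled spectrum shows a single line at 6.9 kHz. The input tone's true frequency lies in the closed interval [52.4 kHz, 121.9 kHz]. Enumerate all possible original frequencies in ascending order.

Frequencies that alias to 6.9 kHz are k·fs ± 6.9 kHz for integer k ≥ 0.
k=0: 6.9 kHz.
k=1: 35.1 kHz, 48.9 kHz.
k=2: 77.1 kHz, 90.9 kHz.
k=3: 119.1 kHz, 132.9 kHz.
k=4: 161.1 kHz, 174.9 kHz.
Within [52.4 kHz, 121.9 kHz]: 77.1 kHz, 90.9 kHz, 119.1 kHz.

77.1 kHz, 90.9 kHz, 119.1 kHz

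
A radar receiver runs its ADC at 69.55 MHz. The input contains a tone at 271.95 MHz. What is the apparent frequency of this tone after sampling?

6.25 MHz

271.95 MHz mod fs = 63.3 MHz.
63.3 MHz > fs/2 = 34.775 MHz, folds to fs − 63.3 MHz = 6.25 MHz.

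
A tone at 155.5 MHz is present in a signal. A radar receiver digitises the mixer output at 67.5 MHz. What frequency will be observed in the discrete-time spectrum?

155.5 MHz mod fs = 20.5 MHz.
20.5 MHz ≤ fs/2 = 33.75 MHz, appears at 20.5 MHz.

20.5 MHz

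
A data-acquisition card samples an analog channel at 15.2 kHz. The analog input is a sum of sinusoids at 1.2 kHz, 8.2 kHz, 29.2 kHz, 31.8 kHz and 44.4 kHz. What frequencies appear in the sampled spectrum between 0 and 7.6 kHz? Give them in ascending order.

1.2 kHz, 1.4 kHz, 7 kHz

fs/2 = 7.6 kHz.
1.2 kHz ≤ fs/2 = 7.6 kHz, passes unchanged.
8.2 kHz > fs/2 = 7.6 kHz, folds to fs − 8.2 kHz = 7 kHz.
29.2 kHz mod fs = 14 kHz.
14 kHz > fs/2 = 7.6 kHz, folds to fs − 14 kHz = 1.2 kHz.
31.8 kHz mod fs = 1.4 kHz.
1.4 kHz ≤ fs/2 = 7.6 kHz, appears at 1.4 kHz.
44.4 kHz mod fs = 14 kHz.
14 kHz > fs/2 = 7.6 kHz, folds to fs − 14 kHz = 1.2 kHz.
Distinct values: {1.2 kHz, 1.4 kHz, 7 kHz}.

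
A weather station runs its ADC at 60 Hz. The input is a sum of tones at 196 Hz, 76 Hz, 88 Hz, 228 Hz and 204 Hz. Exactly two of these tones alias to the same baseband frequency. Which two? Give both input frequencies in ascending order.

76 Hz, 196 Hz

fs/2 = 30 Hz.
196 Hz mod fs = 16 Hz.
16 Hz ≤ fs/2 = 30 Hz, appears at 16 Hz.
76 Hz mod fs = 16 Hz.
16 Hz ≤ fs/2 = 30 Hz, appears at 16 Hz.
88 Hz mod fs = 28 Hz.
28 Hz ≤ fs/2 = 30 Hz, appears at 28 Hz.
228 Hz mod fs = 48 Hz.
48 Hz > fs/2 = 30 Hz, folds to fs − 48 Hz = 12 Hz.
204 Hz mod fs = 24 Hz.
24 Hz ≤ fs/2 = 30 Hz, appears at 24 Hz.
76 Hz and 196 Hz both map to 16 Hz.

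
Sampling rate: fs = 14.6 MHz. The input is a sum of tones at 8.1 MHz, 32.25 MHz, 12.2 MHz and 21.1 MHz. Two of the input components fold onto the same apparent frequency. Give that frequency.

fs/2 = 7.3 MHz.
8.1 MHz > fs/2 = 7.3 MHz, folds to fs − 8.1 MHz = 6.5 MHz.
32.25 MHz mod fs = 3.05 MHz.
3.05 MHz ≤ fs/2 = 7.3 MHz, appears at 3.05 MHz.
12.2 MHz > fs/2 = 7.3 MHz, folds to fs − 12.2 MHz = 2.4 MHz.
21.1 MHz mod fs = 6.5 MHz.
6.5 MHz ≤ fs/2 = 7.3 MHz, appears at 6.5 MHz.
8.1 MHz and 21.1 MHz both map to 6.5 MHz.

6.5 MHz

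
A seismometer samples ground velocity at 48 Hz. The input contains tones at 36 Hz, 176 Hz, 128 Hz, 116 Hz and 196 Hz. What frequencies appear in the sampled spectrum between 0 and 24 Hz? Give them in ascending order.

4 Hz, 12 Hz, 16 Hz, 20 Hz

fs/2 = 24 Hz.
36 Hz > fs/2 = 24 Hz, folds to fs − 36 Hz = 12 Hz.
176 Hz mod fs = 32 Hz.
32 Hz > fs/2 = 24 Hz, folds to fs − 32 Hz = 16 Hz.
128 Hz mod fs = 32 Hz.
32 Hz > fs/2 = 24 Hz, folds to fs − 32 Hz = 16 Hz.
116 Hz mod fs = 20 Hz.
20 Hz ≤ fs/2 = 24 Hz, appears at 20 Hz.
196 Hz mod fs = 4 Hz.
4 Hz ≤ fs/2 = 24 Hz, appears at 4 Hz.
Distinct values: {4 Hz, 12 Hz, 16 Hz, 20 Hz}.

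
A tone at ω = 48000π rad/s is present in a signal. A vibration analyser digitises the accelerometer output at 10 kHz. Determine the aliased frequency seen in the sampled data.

ω = 48000π rad/s → f = ω/(2π) = 24000 Hz = 24 kHz.
24 kHz mod fs = 4 kHz.
4 kHz ≤ fs/2 = 5 kHz, appears at 4 kHz.

4 kHz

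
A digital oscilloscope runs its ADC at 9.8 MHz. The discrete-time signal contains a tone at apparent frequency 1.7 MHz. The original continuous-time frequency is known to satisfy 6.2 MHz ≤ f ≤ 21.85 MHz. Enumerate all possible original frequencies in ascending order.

Frequencies that alias to 1.7 MHz are k·fs ± 1.7 MHz for integer k ≥ 0.
k=0: 1.7 MHz.
k=1: 8.1 MHz, 11.5 MHz.
k=2: 17.9 MHz, 21.3 MHz.
k=3: 27.7 MHz, 31.1 MHz.
Within [6.2 MHz, 21.85 MHz]: 8.1 MHz, 11.5 MHz, 17.9 MHz, 21.3 MHz.

8.1 MHz, 11.5 MHz, 17.9 MHz, 21.3 MHz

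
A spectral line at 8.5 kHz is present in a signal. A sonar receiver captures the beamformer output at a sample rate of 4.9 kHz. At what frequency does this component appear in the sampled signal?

1.3 kHz

8.5 kHz mod fs = 3.6 kHz.
3.6 kHz > fs/2 = 2.45 kHz, folds to fs − 3.6 kHz = 1.3 kHz.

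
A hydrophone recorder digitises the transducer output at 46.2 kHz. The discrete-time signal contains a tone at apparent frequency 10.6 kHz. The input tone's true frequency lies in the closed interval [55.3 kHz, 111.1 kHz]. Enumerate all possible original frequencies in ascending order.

Frequencies that alias to 10.6 kHz are k·fs ± 10.6 kHz for integer k ≥ 0.
k=0: 10.6 kHz.
k=1: 35.6 kHz, 56.8 kHz.
k=2: 81.8 kHz, 103 kHz.
k=3: 128 kHz, 149.2 kHz.
Within [55.3 kHz, 111.1 kHz]: 56.8 kHz, 81.8 kHz, 103 kHz.

56.8 kHz, 81.8 kHz, 103 kHz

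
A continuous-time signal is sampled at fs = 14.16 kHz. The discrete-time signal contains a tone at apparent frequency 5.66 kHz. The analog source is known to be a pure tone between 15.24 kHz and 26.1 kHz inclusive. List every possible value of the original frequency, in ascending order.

Frequencies that alias to 5.66 kHz are k·fs ± 5.66 kHz for integer k ≥ 0.
k=0: 5.66 kHz.
k=1: 8.5 kHz, 19.82 kHz.
k=2: 22.66 kHz, 33.98 kHz.
k=3: 36.82 kHz, 48.14 kHz.
Within [15.24 kHz, 26.1 kHz]: 19.82 kHz, 22.66 kHz.

19.82 kHz, 22.66 kHz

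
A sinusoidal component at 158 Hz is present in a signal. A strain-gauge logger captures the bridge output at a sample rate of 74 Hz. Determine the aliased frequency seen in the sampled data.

10 Hz

158 Hz mod fs = 10 Hz.
10 Hz ≤ fs/2 = 37 Hz, appears at 10 Hz.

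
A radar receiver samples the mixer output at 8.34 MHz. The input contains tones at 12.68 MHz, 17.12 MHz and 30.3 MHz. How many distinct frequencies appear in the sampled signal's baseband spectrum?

fs/2 = 4.17 MHz.
12.68 MHz mod fs = 4.34 MHz.
4.34 MHz > fs/2 = 4.17 MHz, folds to fs − 4.34 MHz = 4 MHz.
17.12 MHz mod fs = 0.44 MHz.
0.44 MHz ≤ fs/2 = 4.17 MHz, appears at 0.44 MHz.
30.3 MHz mod fs = 5.28 MHz.
5.28 MHz > fs/2 = 4.17 MHz, folds to fs − 5.28 MHz = 3.06 MHz.
Distinct values: {0.44 MHz, 3.06 MHz, 4 MHz} → 3.

3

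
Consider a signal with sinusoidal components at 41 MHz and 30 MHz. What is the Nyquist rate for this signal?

82 MHz

Highest-frequency component: 41 MHz.
Nyquist rate = 2 × 41 MHz = 82 MHz.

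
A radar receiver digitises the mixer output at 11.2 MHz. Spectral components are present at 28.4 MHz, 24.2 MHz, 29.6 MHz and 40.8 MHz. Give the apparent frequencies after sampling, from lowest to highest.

fs/2 = 5.6 MHz.
28.4 MHz mod fs = 6 MHz.
6 MHz > fs/2 = 5.6 MHz, folds to fs − 6 MHz = 5.2 MHz.
24.2 MHz mod fs = 1.8 MHz.
1.8 MHz ≤ fs/2 = 5.6 MHz, appears at 1.8 MHz.
29.6 MHz mod fs = 7.2 MHz.
7.2 MHz > fs/2 = 5.6 MHz, folds to fs − 7.2 MHz = 4 MHz.
40.8 MHz mod fs = 7.2 MHz.
7.2 MHz > fs/2 = 5.6 MHz, folds to fs − 7.2 MHz = 4 MHz.
Distinct values: {1.8 MHz, 4 MHz, 5.2 MHz}.

1.8 MHz, 4 MHz, 5.2 MHz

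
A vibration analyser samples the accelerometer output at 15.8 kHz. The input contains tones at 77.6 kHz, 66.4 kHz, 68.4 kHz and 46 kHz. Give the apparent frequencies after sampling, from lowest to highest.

fs/2 = 7.9 kHz.
77.6 kHz mod fs = 14.4 kHz.
14.4 kHz > fs/2 = 7.9 kHz, folds to fs − 14.4 kHz = 1.4 kHz.
66.4 kHz mod fs = 3.2 kHz.
3.2 kHz ≤ fs/2 = 7.9 kHz, appears at 3.2 kHz.
68.4 kHz mod fs = 5.2 kHz.
5.2 kHz ≤ fs/2 = 7.9 kHz, appears at 5.2 kHz.
46 kHz mod fs = 14.4 kHz.
14.4 kHz > fs/2 = 7.9 kHz, folds to fs − 14.4 kHz = 1.4 kHz.
Distinct values: {1.4 kHz, 3.2 kHz, 5.2 kHz}.

1.4 kHz, 3.2 kHz, 5.2 kHz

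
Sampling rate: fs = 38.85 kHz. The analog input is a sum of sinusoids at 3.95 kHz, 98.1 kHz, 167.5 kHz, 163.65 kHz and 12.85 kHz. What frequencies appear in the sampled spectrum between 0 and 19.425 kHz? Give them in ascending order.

3.95 kHz, 8.25 kHz, 12.1 kHz, 12.85 kHz, 18.45 kHz

fs/2 = 19.425 kHz.
3.95 kHz ≤ fs/2 = 19.425 kHz, passes unchanged.
98.1 kHz mod fs = 20.4 kHz.
20.4 kHz > fs/2 = 19.425 kHz, folds to fs − 20.4 kHz = 18.45 kHz.
167.5 kHz mod fs = 12.1 kHz.
12.1 kHz ≤ fs/2 = 19.425 kHz, appears at 12.1 kHz.
163.65 kHz mod fs = 8.25 kHz.
8.25 kHz ≤ fs/2 = 19.425 kHz, appears at 8.25 kHz.
12.85 kHz ≤ fs/2 = 19.425 kHz, passes unchanged.
Distinct values: {3.95 kHz, 8.25 kHz, 12.1 kHz, 12.85 kHz, 18.45 kHz}.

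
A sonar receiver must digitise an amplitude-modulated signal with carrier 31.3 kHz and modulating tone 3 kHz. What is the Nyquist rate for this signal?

AM sidebands sit at fc ± fm = 28.3 kHz and 34.3 kHz.
Highest-frequency component: 34.3 kHz.
Nyquist rate = 2 × 34.3 kHz = 68.6 kHz.

68.6 kHz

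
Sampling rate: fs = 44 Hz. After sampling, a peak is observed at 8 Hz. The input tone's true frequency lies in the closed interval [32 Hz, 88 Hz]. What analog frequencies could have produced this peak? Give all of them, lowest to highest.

Frequencies that alias to 8 Hz are k·fs ± 8 Hz for integer k ≥ 0.
k=0: 8 Hz.
k=1: 36 Hz, 52 Hz.
k=2: 80 Hz, 96 Hz.
k=3: 124 Hz, 140 Hz.
Within [32 Hz, 88 Hz]: 36 Hz, 52 Hz, 80 Hz.

36 Hz, 52 Hz, 80 Hz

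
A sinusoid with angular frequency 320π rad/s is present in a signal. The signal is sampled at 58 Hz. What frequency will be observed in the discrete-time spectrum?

14 Hz

ω = 320π rad/s → f = ω/(2π) = 160 Hz.
160 Hz mod fs = 44 Hz.
44 Hz > fs/2 = 29 Hz, folds to fs − 44 Hz = 14 Hz.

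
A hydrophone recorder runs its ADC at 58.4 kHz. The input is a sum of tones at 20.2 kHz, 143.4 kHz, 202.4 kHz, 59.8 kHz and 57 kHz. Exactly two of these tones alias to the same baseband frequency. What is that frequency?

fs/2 = 29.2 kHz.
20.2 kHz ≤ fs/2 = 29.2 kHz, passes unchanged.
143.4 kHz mod fs = 26.6 kHz.
26.6 kHz ≤ fs/2 = 29.2 kHz, appears at 26.6 kHz.
202.4 kHz mod fs = 27.2 kHz.
27.2 kHz ≤ fs/2 = 29.2 kHz, appears at 27.2 kHz.
59.8 kHz mod fs = 1.4 kHz.
1.4 kHz ≤ fs/2 = 29.2 kHz, appears at 1.4 kHz.
57 kHz > fs/2 = 29.2 kHz, folds to fs − 57 kHz = 1.4 kHz.
57 kHz and 59.8 kHz both map to 1.4 kHz.

1.4 kHz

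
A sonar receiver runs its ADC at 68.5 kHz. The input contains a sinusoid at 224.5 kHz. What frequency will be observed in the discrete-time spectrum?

224.5 kHz mod fs = 19 kHz.
19 kHz ≤ fs/2 = 34.25 kHz, appears at 19 kHz.

19 kHz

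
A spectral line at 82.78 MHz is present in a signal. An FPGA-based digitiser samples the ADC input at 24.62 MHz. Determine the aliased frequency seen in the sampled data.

82.78 MHz mod fs = 8.92 MHz.
8.92 MHz ≤ fs/2 = 12.31 MHz, appears at 8.92 MHz.

8.92 MHz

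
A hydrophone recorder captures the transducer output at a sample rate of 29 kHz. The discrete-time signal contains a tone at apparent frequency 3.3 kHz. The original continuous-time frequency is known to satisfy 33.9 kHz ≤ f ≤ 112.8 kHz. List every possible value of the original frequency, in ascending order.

Frequencies that alias to 3.3 kHz are k·fs ± 3.3 kHz for integer k ≥ 0.
k=0: 3.3 kHz.
k=1: 25.7 kHz, 32.3 kHz.
k=2: 54.7 kHz, 61.3 kHz.
k=3: 83.7 kHz, 90.3 kHz.
k=4: 112.7 kHz, 119.3 kHz.
k=5: 141.7 kHz, 148.3 kHz.
Within [33.9 kHz, 112.8 kHz]: 54.7 kHz, 61.3 kHz, 83.7 kHz, 90.3 kHz, 112.7 kHz.

54.7 kHz, 61.3 kHz, 83.7 kHz, 90.3 kHz, 112.7 kHz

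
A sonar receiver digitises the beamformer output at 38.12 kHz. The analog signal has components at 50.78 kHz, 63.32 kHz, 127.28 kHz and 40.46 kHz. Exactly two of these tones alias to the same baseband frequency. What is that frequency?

fs/2 = 19.06 kHz.
50.78 kHz mod fs = 12.66 kHz.
12.66 kHz ≤ fs/2 = 19.06 kHz, appears at 12.66 kHz.
63.32 kHz mod fs = 25.2 kHz.
25.2 kHz > fs/2 = 19.06 kHz, folds to fs − 25.2 kHz = 12.92 kHz.
127.28 kHz mod fs = 12.92 kHz.
12.92 kHz ≤ fs/2 = 19.06 kHz, appears at 12.92 kHz.
40.46 kHz mod fs = 2.34 kHz.
2.34 kHz ≤ fs/2 = 19.06 kHz, appears at 2.34 kHz.
63.32 kHz and 127.28 kHz both map to 12.92 kHz.

12.92 kHz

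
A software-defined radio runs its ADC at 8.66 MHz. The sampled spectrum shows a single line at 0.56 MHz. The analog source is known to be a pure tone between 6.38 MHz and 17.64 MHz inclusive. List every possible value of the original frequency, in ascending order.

Frequencies that alias to 0.56 MHz are k·fs ± 0.56 MHz for integer k ≥ 0.
k=0: 0.56 MHz.
k=1: 8.1 MHz, 9.22 MHz.
k=2: 16.76 MHz, 17.88 MHz.
k=3: 25.42 MHz, 26.54 MHz.
Within [6.38 MHz, 17.64 MHz]: 8.1 MHz, 9.22 MHz, 16.76 MHz.

8.1 MHz, 9.22 MHz, 16.76 MHz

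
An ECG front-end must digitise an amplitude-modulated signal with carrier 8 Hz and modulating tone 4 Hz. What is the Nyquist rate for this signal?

24 Hz

AM sidebands sit at fc ± fm = 4 Hz and 12 Hz.
Highest-frequency component: 12 Hz.
Nyquist rate = 2 × 12 Hz = 24 Hz.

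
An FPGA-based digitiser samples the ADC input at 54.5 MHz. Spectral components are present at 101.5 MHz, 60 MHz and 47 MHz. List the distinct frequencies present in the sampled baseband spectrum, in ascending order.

fs/2 = 27.25 MHz.
101.5 MHz mod fs = 47 MHz.
47 MHz > fs/2 = 27.25 MHz, folds to fs − 47 MHz = 7.5 MHz.
60 MHz mod fs = 5.5 MHz.
5.5 MHz ≤ fs/2 = 27.25 MHz, appears at 5.5 MHz.
47 MHz > fs/2 = 27.25 MHz, folds to fs − 47 MHz = 7.5 MHz.
Distinct values: {5.5 MHz, 7.5 MHz}.

5.5 MHz, 7.5 MHz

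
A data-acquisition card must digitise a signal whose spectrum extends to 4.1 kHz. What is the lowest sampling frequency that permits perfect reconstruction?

8.2 kHz

Nyquist rate = 2 × 4.1 kHz = 8.2 kHz.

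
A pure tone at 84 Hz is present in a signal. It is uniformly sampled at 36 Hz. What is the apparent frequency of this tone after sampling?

84 Hz mod fs = 12 Hz.
12 Hz ≤ fs/2 = 18 Hz, appears at 12 Hz.

12 Hz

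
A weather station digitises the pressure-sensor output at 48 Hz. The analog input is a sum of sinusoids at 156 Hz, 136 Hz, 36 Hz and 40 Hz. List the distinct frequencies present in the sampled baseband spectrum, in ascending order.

8 Hz, 12 Hz

fs/2 = 24 Hz.
156 Hz mod fs = 12 Hz.
12 Hz ≤ fs/2 = 24 Hz, appears at 12 Hz.
136 Hz mod fs = 40 Hz.
40 Hz > fs/2 = 24 Hz, folds to fs − 40 Hz = 8 Hz.
36 Hz > fs/2 = 24 Hz, folds to fs − 36 Hz = 12 Hz.
40 Hz > fs/2 = 24 Hz, folds to fs − 40 Hz = 8 Hz.
Distinct values: {8 Hz, 12 Hz}.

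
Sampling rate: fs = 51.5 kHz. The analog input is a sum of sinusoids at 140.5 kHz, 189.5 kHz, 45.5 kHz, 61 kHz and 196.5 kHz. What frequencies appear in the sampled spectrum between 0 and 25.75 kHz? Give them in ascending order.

fs/2 = 25.75 kHz.
140.5 kHz mod fs = 37.5 kHz.
37.5 kHz > fs/2 = 25.75 kHz, folds to fs − 37.5 kHz = 14 kHz.
189.5 kHz mod fs = 35 kHz.
35 kHz > fs/2 = 25.75 kHz, folds to fs − 35 kHz = 16.5 kHz.
45.5 kHz > fs/2 = 25.75 kHz, folds to fs − 45.5 kHz = 6 kHz.
61 kHz mod fs = 9.5 kHz.
9.5 kHz ≤ fs/2 = 25.75 kHz, appears at 9.5 kHz.
196.5 kHz mod fs = 42 kHz.
42 kHz > fs/2 = 25.75 kHz, folds to fs − 42 kHz = 9.5 kHz.
Distinct values: {6 kHz, 9.5 kHz, 14 kHz, 16.5 kHz}.

6 kHz, 9.5 kHz, 14 kHz, 16.5 kHz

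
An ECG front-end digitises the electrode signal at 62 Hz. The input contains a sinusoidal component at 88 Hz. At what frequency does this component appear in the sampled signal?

26 Hz

88 Hz mod fs = 26 Hz.
26 Hz ≤ fs/2 = 31 Hz, appears at 26 Hz.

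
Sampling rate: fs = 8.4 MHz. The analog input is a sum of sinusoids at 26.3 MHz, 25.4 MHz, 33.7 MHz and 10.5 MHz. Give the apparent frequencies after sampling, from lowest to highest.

0.1 MHz, 0.2 MHz, 1.1 MHz, 2.1 MHz

fs/2 = 4.2 MHz.
26.3 MHz mod fs = 1.1 MHz.
1.1 MHz ≤ fs/2 = 4.2 MHz, appears at 1.1 MHz.
25.4 MHz mod fs = 0.2 MHz.
0.2 MHz ≤ fs/2 = 4.2 MHz, appears at 0.2 MHz.
33.7 MHz mod fs = 0.1 MHz.
0.1 MHz ≤ fs/2 = 4.2 MHz, appears at 0.1 MHz.
10.5 MHz mod fs = 2.1 MHz.
2.1 MHz ≤ fs/2 = 4.2 MHz, appears at 2.1 MHz.
Distinct values: {0.1 MHz, 0.2 MHz, 1.1 MHz, 2.1 MHz}.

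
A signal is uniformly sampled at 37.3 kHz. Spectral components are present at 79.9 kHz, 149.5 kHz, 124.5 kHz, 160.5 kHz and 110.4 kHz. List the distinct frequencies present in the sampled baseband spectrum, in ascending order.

0.3 kHz, 1.5 kHz, 5.3 kHz, 11.3 kHz, 12.6 kHz

fs/2 = 18.65 kHz.
79.9 kHz mod fs = 5.3 kHz.
5.3 kHz ≤ fs/2 = 18.65 kHz, appears at 5.3 kHz.
149.5 kHz mod fs = 0.3 kHz.
0.3 kHz ≤ fs/2 = 18.65 kHz, appears at 0.3 kHz.
124.5 kHz mod fs = 12.6 kHz.
12.6 kHz ≤ fs/2 = 18.65 kHz, appears at 12.6 kHz.
160.5 kHz mod fs = 11.3 kHz.
11.3 kHz ≤ fs/2 = 18.65 kHz, appears at 11.3 kHz.
110.4 kHz mod fs = 35.8 kHz.
35.8 kHz > fs/2 = 18.65 kHz, folds to fs − 35.8 kHz = 1.5 kHz.
Distinct values: {0.3 kHz, 1.5 kHz, 5.3 kHz, 11.3 kHz, 12.6 kHz}.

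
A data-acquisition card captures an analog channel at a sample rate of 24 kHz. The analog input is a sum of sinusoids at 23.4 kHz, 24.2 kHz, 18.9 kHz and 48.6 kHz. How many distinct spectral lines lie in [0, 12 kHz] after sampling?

fs/2 = 12 kHz.
23.4 kHz > fs/2 = 12 kHz, folds to fs − 23.4 kHz = 0.6 kHz.
24.2 kHz mod fs = 0.2 kHz.
0.2 kHz ≤ fs/2 = 12 kHz, appears at 0.2 kHz.
18.9 kHz > fs/2 = 12 kHz, folds to fs − 18.9 kHz = 5.1 kHz.
48.6 kHz mod fs = 0.6 kHz.
0.6 kHz ≤ fs/2 = 12 kHz, appears at 0.6 kHz.
Distinct values: {0.2 kHz, 0.6 kHz, 5.1 kHz} → 3.

3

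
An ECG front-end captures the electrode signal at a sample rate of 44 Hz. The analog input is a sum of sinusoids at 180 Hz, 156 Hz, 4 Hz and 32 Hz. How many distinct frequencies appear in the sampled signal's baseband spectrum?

3

fs/2 = 22 Hz.
180 Hz mod fs = 4 Hz.
4 Hz ≤ fs/2 = 22 Hz, appears at 4 Hz.
156 Hz mod fs = 24 Hz.
24 Hz > fs/2 = 22 Hz, folds to fs − 24 Hz = 20 Hz.
4 Hz ≤ fs/2 = 22 Hz, passes unchanged.
32 Hz > fs/2 = 22 Hz, folds to fs − 32 Hz = 12 Hz.
Distinct values: {4 Hz, 12 Hz, 20 Hz} → 3.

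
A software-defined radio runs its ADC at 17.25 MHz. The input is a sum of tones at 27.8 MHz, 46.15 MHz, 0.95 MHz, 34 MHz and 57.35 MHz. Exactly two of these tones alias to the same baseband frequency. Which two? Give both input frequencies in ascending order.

fs/2 = 8.625 MHz.
27.8 MHz mod fs = 10.55 MHz.
10.55 MHz > fs/2 = 8.625 MHz, folds to fs − 10.55 MHz = 6.7 MHz.
46.15 MHz mod fs = 11.65 MHz.
11.65 MHz > fs/2 = 8.625 MHz, folds to fs − 11.65 MHz = 5.6 MHz.
0.95 MHz ≤ fs/2 = 8.625 MHz, passes unchanged.
34 MHz mod fs = 16.75 MHz.
16.75 MHz > fs/2 = 8.625 MHz, folds to fs − 16.75 MHz = 0.5 MHz.
57.35 MHz mod fs = 5.6 MHz.
5.6 MHz ≤ fs/2 = 8.625 MHz, appears at 5.6 MHz.
46.15 MHz and 57.35 MHz both map to 5.6 MHz.

46.15 MHz, 57.35 MHz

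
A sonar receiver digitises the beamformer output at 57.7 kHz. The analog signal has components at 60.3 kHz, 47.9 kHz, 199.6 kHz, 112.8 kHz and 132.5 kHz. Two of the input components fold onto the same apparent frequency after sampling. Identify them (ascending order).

60.3 kHz, 112.8 kHz

fs/2 = 28.85 kHz.
60.3 kHz mod fs = 2.6 kHz.
2.6 kHz ≤ fs/2 = 28.85 kHz, appears at 2.6 kHz.
47.9 kHz > fs/2 = 28.85 kHz, folds to fs − 47.9 kHz = 9.8 kHz.
199.6 kHz mod fs = 26.5 kHz.
26.5 kHz ≤ fs/2 = 28.85 kHz, appears at 26.5 kHz.
112.8 kHz mod fs = 55.1 kHz.
55.1 kHz > fs/2 = 28.85 kHz, folds to fs − 55.1 kHz = 2.6 kHz.
132.5 kHz mod fs = 17.1 kHz.
17.1 kHz ≤ fs/2 = 28.85 kHz, appears at 17.1 kHz.
60.3 kHz and 112.8 kHz both map to 2.6 kHz.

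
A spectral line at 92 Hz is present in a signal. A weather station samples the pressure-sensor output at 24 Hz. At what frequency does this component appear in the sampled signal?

92 Hz mod fs = 20 Hz.
20 Hz > fs/2 = 12 Hz, folds to fs − 20 Hz = 4 Hz.

4 Hz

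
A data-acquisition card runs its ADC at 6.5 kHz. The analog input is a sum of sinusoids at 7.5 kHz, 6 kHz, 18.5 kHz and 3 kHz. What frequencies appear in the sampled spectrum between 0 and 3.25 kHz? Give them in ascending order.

fs/2 = 3.25 kHz.
7.5 kHz mod fs = 1 kHz.
1 kHz ≤ fs/2 = 3.25 kHz, appears at 1 kHz.
6 kHz > fs/2 = 3.25 kHz, folds to fs − 6 kHz = 0.5 kHz.
18.5 kHz mod fs = 5.5 kHz.
5.5 kHz > fs/2 = 3.25 kHz, folds to fs − 5.5 kHz = 1 kHz.
3 kHz ≤ fs/2 = 3.25 kHz, passes unchanged.
Distinct values: {0.5 kHz, 1 kHz, 3 kHz}.

0.5 kHz, 1 kHz, 3 kHz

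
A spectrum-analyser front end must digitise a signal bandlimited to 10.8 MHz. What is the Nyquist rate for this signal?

21.6 MHz

Nyquist rate = 2 × 10.8 MHz = 21.6 MHz.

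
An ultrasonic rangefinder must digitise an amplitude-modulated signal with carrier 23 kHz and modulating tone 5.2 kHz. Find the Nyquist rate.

AM sidebands sit at fc ± fm = 17.8 kHz and 28.2 kHz.
Highest-frequency component: 28.2 kHz.
Nyquist rate = 2 × 28.2 kHz = 56.4 kHz.

56.4 kHz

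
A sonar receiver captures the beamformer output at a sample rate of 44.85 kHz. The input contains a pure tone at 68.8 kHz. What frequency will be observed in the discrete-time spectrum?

20.9 kHz

68.8 kHz mod fs = 23.95 kHz.
23.95 kHz > fs/2 = 22.425 kHz, folds to fs − 23.95 kHz = 20.9 kHz.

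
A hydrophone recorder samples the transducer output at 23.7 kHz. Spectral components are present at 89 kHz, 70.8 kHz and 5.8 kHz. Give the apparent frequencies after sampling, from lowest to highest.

fs/2 = 11.85 kHz.
89 kHz mod fs = 17.9 kHz.
17.9 kHz > fs/2 = 11.85 kHz, folds to fs − 17.9 kHz = 5.8 kHz.
70.8 kHz mod fs = 23.4 kHz.
23.4 kHz > fs/2 = 11.85 kHz, folds to fs − 23.4 kHz = 0.3 kHz.
5.8 kHz ≤ fs/2 = 11.85 kHz, passes unchanged.
Distinct values: {0.3 kHz, 5.8 kHz}.

0.3 kHz, 5.8 kHz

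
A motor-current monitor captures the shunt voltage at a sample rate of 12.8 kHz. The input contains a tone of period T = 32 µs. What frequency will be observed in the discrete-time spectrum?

5.65 kHz

T = 32 µs → f = 1/T = 31.25 kHz.
31.25 kHz mod fs = 5.65 kHz.
5.65 kHz ≤ fs/2 = 6.4 kHz, appears at 5.65 kHz.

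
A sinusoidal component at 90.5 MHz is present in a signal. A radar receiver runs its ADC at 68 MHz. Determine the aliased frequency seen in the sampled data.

90.5 MHz mod fs = 22.5 MHz.
22.5 MHz ≤ fs/2 = 34 MHz, appears at 22.5 MHz.

22.5 MHz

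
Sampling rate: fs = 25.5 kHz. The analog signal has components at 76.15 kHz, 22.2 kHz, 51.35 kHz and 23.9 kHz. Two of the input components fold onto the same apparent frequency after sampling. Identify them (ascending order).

fs/2 = 12.75 kHz.
76.15 kHz mod fs = 25.15 kHz.
25.15 kHz > fs/2 = 12.75 kHz, folds to fs − 25.15 kHz = 0.35 kHz.
22.2 kHz > fs/2 = 12.75 kHz, folds to fs − 22.2 kHz = 3.3 kHz.
51.35 kHz mod fs = 0.35 kHz.
0.35 kHz ≤ fs/2 = 12.75 kHz, appears at 0.35 kHz.
23.9 kHz > fs/2 = 12.75 kHz, folds to fs − 23.9 kHz = 1.6 kHz.
51.35 kHz and 76.15 kHz both map to 0.35 kHz.

51.35 kHz, 76.15 kHz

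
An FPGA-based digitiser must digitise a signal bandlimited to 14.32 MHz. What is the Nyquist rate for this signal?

28.64 MHz

Nyquist rate = 2 × 14.32 MHz = 28.64 MHz.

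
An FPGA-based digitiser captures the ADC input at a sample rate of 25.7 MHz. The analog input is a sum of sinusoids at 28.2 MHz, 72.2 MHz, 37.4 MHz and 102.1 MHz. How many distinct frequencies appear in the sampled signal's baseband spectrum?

fs/2 = 12.85 MHz.
28.2 MHz mod fs = 2.5 MHz.
2.5 MHz ≤ fs/2 = 12.85 MHz, appears at 2.5 MHz.
72.2 MHz mod fs = 20.8 MHz.
20.8 MHz > fs/2 = 12.85 MHz, folds to fs − 20.8 MHz = 4.9 MHz.
37.4 MHz mod fs = 11.7 MHz.
11.7 MHz ≤ fs/2 = 12.85 MHz, appears at 11.7 MHz.
102.1 MHz mod fs = 25 MHz.
25 MHz > fs/2 = 12.85 MHz, folds to fs − 25 MHz = 0.7 MHz.
Distinct values: {0.7 MHz, 2.5 MHz, 4.9 MHz, 11.7 MHz} → 4.

4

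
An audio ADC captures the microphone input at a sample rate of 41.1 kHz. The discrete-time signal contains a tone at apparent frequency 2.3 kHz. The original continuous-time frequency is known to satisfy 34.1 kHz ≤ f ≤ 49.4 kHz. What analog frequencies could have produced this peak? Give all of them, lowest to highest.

38.8 kHz, 43.4 kHz

Frequencies that alias to 2.3 kHz are k·fs ± 2.3 kHz for integer k ≥ 0.
k=0: 2.3 kHz.
k=1: 38.8 kHz, 43.4 kHz.
k=2: 79.9 kHz, 84.5 kHz.
Within [34.1 kHz, 49.4 kHz]: 38.8 kHz, 43.4 kHz.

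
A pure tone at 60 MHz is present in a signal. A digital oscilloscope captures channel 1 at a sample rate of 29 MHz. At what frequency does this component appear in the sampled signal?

2 MHz

60 MHz mod fs = 2 MHz.
2 MHz ≤ fs/2 = 14.5 MHz, appears at 2 MHz.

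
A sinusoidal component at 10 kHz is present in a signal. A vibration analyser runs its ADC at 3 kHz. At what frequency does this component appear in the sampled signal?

10 kHz mod fs = 1 kHz.
1 kHz ≤ fs/2 = 1.5 kHz, appears at 1 kHz.

1 kHz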